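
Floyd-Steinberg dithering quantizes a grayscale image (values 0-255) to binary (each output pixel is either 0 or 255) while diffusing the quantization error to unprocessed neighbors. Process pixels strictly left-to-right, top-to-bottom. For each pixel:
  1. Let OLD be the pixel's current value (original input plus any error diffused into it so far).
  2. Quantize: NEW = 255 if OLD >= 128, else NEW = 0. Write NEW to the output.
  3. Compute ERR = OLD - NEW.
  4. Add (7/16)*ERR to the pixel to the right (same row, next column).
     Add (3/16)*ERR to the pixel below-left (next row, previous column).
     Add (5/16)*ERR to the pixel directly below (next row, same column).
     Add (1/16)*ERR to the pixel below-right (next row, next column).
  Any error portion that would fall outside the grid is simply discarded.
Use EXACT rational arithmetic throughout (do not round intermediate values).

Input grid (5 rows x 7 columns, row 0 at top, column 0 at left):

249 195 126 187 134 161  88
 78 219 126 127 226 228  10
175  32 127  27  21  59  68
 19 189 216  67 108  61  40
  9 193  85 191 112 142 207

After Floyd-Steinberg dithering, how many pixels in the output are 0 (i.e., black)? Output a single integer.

(0,0): OLD=249 → NEW=255, ERR=-6
(0,1): OLD=1539/8 → NEW=255, ERR=-501/8
(0,2): OLD=12621/128 → NEW=0, ERR=12621/128
(0,3): OLD=471323/2048 → NEW=255, ERR=-50917/2048
(0,4): OLD=4034493/32768 → NEW=0, ERR=4034493/32768
(0,5): OLD=112651819/524288 → NEW=255, ERR=-21041621/524288
(0,6): OLD=590906157/8388608 → NEW=0, ERR=590906157/8388608
(1,0): OLD=8241/128 → NEW=0, ERR=8241/128
(1,1): OLD=251607/1024 → NEW=255, ERR=-9513/1024
(1,2): OLD=4724259/32768 → NEW=255, ERR=-3631581/32768
(1,3): OLD=13106151/131072 → NEW=0, ERR=13106151/131072
(1,4): OLD=2509397461/8388608 → NEW=255, ERR=370302421/8388608
(1,5): OLD=17157988965/67108864 → NEW=255, ERR=45228645/67108864
(1,6): OLD=31996937547/1073741824 → NEW=0, ERR=31996937547/1073741824
(2,0): OLD=3168301/16384 → NEW=255, ERR=-1009619/16384
(2,1): OLD=-7664577/524288 → NEW=0, ERR=-7664577/524288
(2,2): OLD=873577853/8388608 → NEW=0, ERR=873577853/8388608
(2,3): OLD=7057057237/67108864 → NEW=0, ERR=7057057237/67108864
(2,4): OLD=46803055525/536870912 → NEW=0, ERR=46803055525/536870912
(2,5): OLD=1815862873335/17179869184 → NEW=0, ERR=1815862873335/17179869184
(2,6): OLD=33974071322417/274877906944 → NEW=0, ERR=33974071322417/274877906944
(3,0): OLD=-25149219/8388608 → NEW=0, ERR=-25149219/8388608
(3,1): OLD=13340874265/67108864 → NEW=255, ERR=-3771886055/67108864
(3,2): OLD=130329125787/536870912 → NEW=255, ERR=-6572956773/536870912
(3,3): OLD=252028839725/2147483648 → NEW=0, ERR=252028839725/2147483648
(3,4): OLD=58543113131229/274877906944 → NEW=255, ERR=-11550753139491/274877906944
(3,5): OLD=229289986731879/2199023255552 → NEW=0, ERR=229289986731879/2199023255552
(3,6): OLD=4603798091359993/35184372088832 → NEW=255, ERR=-4368216791292167/35184372088832
(4,0): OLD=-2657950509/1073741824 → NEW=0, ERR=-2657950509/1073741824
(4,1): OLD=2952701373879/17179869184 → NEW=255, ERR=-1428165268041/17179869184
(4,2): OLD=17398881453593/274877906944 → NEW=0, ERR=17398881453593/274877906944
(4,3): OLD=542549948966883/2199023255552 → NEW=255, ERR=-18200981198877/2199023255552
(4,4): OLD=2148580086025721/17592186044416 → NEW=0, ERR=2148580086025721/17592186044416
(4,5): OLD=113779066753005369/562949953421312 → NEW=255, ERR=-29773171369429191/562949953421312
(4,6): OLD=1365318939445368671/9007199254740992 → NEW=255, ERR=-931516870513584289/9007199254740992
Output grid:
  Row 0: ##.#.#.  (3 black, running=3)
  Row 1: .##.##.  (3 black, running=6)
  Row 2: #......  (6 black, running=12)
  Row 3: .##.#.#  (3 black, running=15)
  Row 4: .#.#.##  (3 black, running=18)

Answer: 18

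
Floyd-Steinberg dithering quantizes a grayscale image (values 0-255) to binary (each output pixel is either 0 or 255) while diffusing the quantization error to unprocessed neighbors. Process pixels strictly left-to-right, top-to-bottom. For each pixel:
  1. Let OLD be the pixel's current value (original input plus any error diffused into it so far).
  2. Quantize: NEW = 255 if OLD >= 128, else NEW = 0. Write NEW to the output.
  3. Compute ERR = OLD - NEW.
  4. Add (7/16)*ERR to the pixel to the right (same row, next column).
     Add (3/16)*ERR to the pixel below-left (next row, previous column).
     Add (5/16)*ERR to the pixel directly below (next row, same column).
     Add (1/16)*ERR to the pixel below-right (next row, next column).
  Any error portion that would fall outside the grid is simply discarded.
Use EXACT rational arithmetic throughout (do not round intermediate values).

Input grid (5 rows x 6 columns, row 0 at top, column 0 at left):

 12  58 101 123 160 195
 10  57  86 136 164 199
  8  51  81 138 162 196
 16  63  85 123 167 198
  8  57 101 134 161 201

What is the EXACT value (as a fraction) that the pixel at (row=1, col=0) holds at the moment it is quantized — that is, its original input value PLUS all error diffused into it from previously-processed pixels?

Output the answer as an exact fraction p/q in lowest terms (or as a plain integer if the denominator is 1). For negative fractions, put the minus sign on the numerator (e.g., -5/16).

(0,0): OLD=12 → NEW=0, ERR=12
(0,1): OLD=253/4 → NEW=0, ERR=253/4
(0,2): OLD=8235/64 → NEW=255, ERR=-8085/64
(0,3): OLD=69357/1024 → NEW=0, ERR=69357/1024
(0,4): OLD=3106939/16384 → NEW=255, ERR=-1070981/16384
(0,5): OLD=43621213/262144 → NEW=255, ERR=-23225507/262144
(1,0): OLD=1639/64 → NEW=0, ERR=1639/64
Target (1,0): original=10, with diffused error = 1639/64

Answer: 1639/64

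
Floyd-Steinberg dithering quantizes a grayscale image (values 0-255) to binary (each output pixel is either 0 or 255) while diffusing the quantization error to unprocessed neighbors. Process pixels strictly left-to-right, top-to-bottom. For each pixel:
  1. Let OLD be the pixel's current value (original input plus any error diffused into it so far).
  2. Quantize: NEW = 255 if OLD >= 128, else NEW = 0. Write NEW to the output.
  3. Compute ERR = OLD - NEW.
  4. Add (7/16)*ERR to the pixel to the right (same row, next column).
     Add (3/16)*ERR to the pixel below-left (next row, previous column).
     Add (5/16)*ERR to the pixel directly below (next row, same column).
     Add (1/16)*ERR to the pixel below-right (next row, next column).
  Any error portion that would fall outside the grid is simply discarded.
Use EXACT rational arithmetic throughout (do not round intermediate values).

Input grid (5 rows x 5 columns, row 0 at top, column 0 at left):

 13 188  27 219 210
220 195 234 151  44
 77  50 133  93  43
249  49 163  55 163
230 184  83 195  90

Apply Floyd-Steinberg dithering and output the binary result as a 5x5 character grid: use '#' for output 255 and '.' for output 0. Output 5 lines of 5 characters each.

(0,0): OLD=13 → NEW=0, ERR=13
(0,1): OLD=3099/16 → NEW=255, ERR=-981/16
(0,2): OLD=45/256 → NEW=0, ERR=45/256
(0,3): OLD=897339/4096 → NEW=255, ERR=-147141/4096
(0,4): OLD=12732573/65536 → NEW=255, ERR=-3979107/65536
(1,0): OLD=54417/256 → NEW=255, ERR=-10863/256
(1,1): OLD=323831/2048 → NEW=255, ERR=-198409/2048
(1,2): OLD=11868739/65536 → NEW=255, ERR=-4842941/65536
(1,3): OLD=25184327/262144 → NEW=0, ERR=25184327/262144
(1,4): OLD=271840501/4194304 → NEW=0, ERR=271840501/4194304
(2,0): OLD=1493389/32768 → NEW=0, ERR=1493389/32768
(2,1): OLD=24281055/1048576 → NEW=0, ERR=24281055/1048576
(2,2): OLD=2214528349/16777216 → NEW=255, ERR=-2063661731/16777216
(2,3): OLD=20600143047/268435456 → NEW=0, ERR=20600143047/268435456
(2,4): OLD=441662306225/4294967296 → NEW=0, ERR=441662306225/4294967296
(3,0): OLD=4489312189/16777216 → NEW=255, ERR=211122109/16777216
(3,1): OLD=5573653241/134217728 → NEW=0, ERR=5573653241/134217728
(3,2): OLD=681034255363/4294967296 → NEW=255, ERR=-414182405117/4294967296
(3,3): OLD=415624417995/8589934592 → NEW=0, ERR=415624417995/8589934592
(3,4): OLD=30387747981655/137438953472 → NEW=255, ERR=-4659185153705/137438953472
(4,0): OLD=519087083123/2147483648 → NEW=255, ERR=-28521247117/2147483648
(4,1): OLD=11948370822899/68719476736 → NEW=255, ERR=-5575095744781/68719476736
(4,2): OLD=31927898973853/1099511627776 → NEW=0, ERR=31927898973853/1099511627776
(4,3): OLD=3702120059596019/17592186044416 → NEW=255, ERR=-783887381730061/17592186044416
(4,4): OLD=17714856541531173/281474976710656 → NEW=0, ERR=17714856541531173/281474976710656
Row 0: .#.##
Row 1: ###..
Row 2: ..#..
Row 3: #.#.#
Row 4: ##.#.

Answer: .#.##
###..
..#..
#.#.#
##.#.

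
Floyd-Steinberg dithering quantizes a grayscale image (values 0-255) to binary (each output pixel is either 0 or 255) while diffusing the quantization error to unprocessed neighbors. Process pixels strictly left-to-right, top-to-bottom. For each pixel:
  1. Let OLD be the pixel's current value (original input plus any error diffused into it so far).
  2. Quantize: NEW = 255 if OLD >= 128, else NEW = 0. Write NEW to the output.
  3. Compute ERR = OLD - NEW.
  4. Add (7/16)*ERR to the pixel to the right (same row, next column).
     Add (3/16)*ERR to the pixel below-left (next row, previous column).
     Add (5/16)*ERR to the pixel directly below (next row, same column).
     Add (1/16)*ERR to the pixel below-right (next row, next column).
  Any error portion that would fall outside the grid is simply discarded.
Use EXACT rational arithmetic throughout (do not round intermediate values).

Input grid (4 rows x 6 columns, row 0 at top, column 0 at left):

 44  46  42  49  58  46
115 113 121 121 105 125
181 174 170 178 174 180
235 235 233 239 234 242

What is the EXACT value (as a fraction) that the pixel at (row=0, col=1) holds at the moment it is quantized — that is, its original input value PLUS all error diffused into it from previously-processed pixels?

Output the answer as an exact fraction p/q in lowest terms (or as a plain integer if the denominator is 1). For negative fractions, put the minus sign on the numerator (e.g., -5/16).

(0,0): OLD=44 → NEW=0, ERR=44
(0,1): OLD=261/4 → NEW=0, ERR=261/4
Target (0,1): original=46, with diffused error = 261/4

Answer: 261/4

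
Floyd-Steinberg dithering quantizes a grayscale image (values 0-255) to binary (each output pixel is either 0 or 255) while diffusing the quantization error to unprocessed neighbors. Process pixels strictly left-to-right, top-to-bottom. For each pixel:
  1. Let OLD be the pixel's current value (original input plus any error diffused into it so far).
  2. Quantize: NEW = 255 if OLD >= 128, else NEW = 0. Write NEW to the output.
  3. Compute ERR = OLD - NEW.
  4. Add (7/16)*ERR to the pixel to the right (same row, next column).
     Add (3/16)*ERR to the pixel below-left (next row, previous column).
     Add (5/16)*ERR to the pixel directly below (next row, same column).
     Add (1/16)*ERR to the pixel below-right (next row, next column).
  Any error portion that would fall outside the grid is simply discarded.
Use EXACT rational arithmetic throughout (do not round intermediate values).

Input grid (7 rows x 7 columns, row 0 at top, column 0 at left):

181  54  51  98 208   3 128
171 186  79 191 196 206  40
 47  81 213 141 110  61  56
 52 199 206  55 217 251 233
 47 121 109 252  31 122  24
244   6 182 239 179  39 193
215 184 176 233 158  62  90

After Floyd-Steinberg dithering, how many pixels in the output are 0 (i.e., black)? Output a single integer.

(0,0): OLD=181 → NEW=255, ERR=-74
(0,1): OLD=173/8 → NEW=0, ERR=173/8
(0,2): OLD=7739/128 → NEW=0, ERR=7739/128
(0,3): OLD=254877/2048 → NEW=0, ERR=254877/2048
(0,4): OLD=8599883/32768 → NEW=255, ERR=244043/32768
(0,5): OLD=3281165/524288 → NEW=0, ERR=3281165/524288
(0,6): OLD=1096709979/8388608 → NEW=255, ERR=-1042385061/8388608
(1,0): OLD=19447/128 → NEW=255, ERR=-13193/128
(1,1): OLD=158081/1024 → NEW=255, ERR=-103039/1024
(1,2): OLD=2574165/32768 → NEW=0, ERR=2574165/32768
(1,3): OLD=35315409/131072 → NEW=255, ERR=1892049/131072
(1,4): OLD=1791759987/8388608 → NEW=255, ERR=-347335053/8388608
(1,5): OLD=11207659811/67108864 → NEW=255, ERR=-5905100509/67108864
(1,6): OLD=-39661443923/1073741824 → NEW=0, ERR=-39661443923/1073741824
(2,0): OLD=-66789/16384 → NEW=0, ERR=-66789/16384
(2,1): OLD=29391129/524288 → NEW=0, ERR=29391129/524288
(2,2): OLD=2168393227/8388608 → NEW=255, ERR=29298187/8388608
(2,3): OLD=9676111859/67108864 → NEW=255, ERR=-7436648461/67108864
(2,4): OLD=17707543427/536870912 → NEW=0, ERR=17707543427/536870912
(2,5): OLD=660026368929/17179869184 → NEW=0, ERR=660026368929/17179869184
(2,6): OLD=15328726127223/274877906944 → NEW=0, ERR=15328726127223/274877906944
(3,0): OLD=513694763/8388608 → NEW=0, ERR=513694763/8388608
(3,1): OLD=16355090063/67108864 → NEW=255, ERR=-757670257/67108864
(3,2): OLD=99255585277/536870912 → NEW=255, ERR=-37646497283/536870912
(3,3): OLD=-8386825653/2147483648 → NEW=0, ERR=-8386825653/2147483648
(3,4): OLD=62088347619371/274877906944 → NEW=255, ERR=-8005518651349/274877906944
(3,5): OLD=577862796929137/2199023255552 → NEW=255, ERR=17111866763377/2199023255552
(3,6): OLD=9015374184353327/35184372088832 → NEW=255, ERR=43359301701167/35184372088832
(4,0): OLD=68740645477/1073741824 → NEW=0, ERR=68740645477/1073741824
(4,1): OLD=2339209015009/17179869184 → NEW=255, ERR=-2041657626911/17179869184
(4,2): OLD=9251401501775/274877906944 → NEW=0, ERR=9251401501775/274877906944
(4,3): OLD=562204200164885/2199023255552 → NEW=255, ERR=1453269999125/2199023255552
(4,4): OLD=411707584757583/17592186044416 → NEW=0, ERR=411707584757583/17592186044416
(4,5): OLD=74918121362807215/562949953421312 → NEW=255, ERR=-68634116759627345/562949953421312
(4,6): OLD=-256416653176089735/9007199254740992 → NEW=0, ERR=-256416653176089735/9007199254740992
(5,0): OLD=66444488051763/274877906944 → NEW=255, ERR=-3649378218957/274877906944
(5,1): OLD=-58569084435759/2199023255552 → NEW=0, ERR=-58569084435759/2199023255552
(5,2): OLD=3053327911470439/17592186044416 → NEW=255, ERR=-1432679529855641/17592186044416
(5,3): OLD=29564552987604323/140737488355328 → NEW=255, ERR=-6323506543004317/140737488355328
(5,4): OLD=1295573383796623937/9007199254740992 → NEW=255, ERR=-1001262426162329023/9007199254740992
(5,5): OLD=-3718764832540249231/72057594037927936 → NEW=0, ERR=-3718764832540249231/72057594037927936
(5,6): OLD=177440663489063832191/1152921504606846976 → NEW=255, ERR=-116554320185682146689/1152921504606846976
(6,0): OLD=7242957617033323/35184372088832 → NEW=255, ERR=-1729057265618837/35184372088832
(6,1): OLD=77730666224168487/562949953421312 → NEW=255, ERR=-65821571898266073/562949953421312
(6,2): OLD=804411576638043413/9007199254740992 → NEW=0, ERR=804411576638043413/9007199254740992
(6,3): OLD=16724439283303132683/72057594037927936 → NEW=255, ERR=-1650247196368490997/72057594037927936
(6,4): OLD=14520680057396283289/144115188075855872 → NEW=0, ERR=14520680057396283289/144115188075855872
(6,5): OLD=1181530478075139570885/18446744073709551616 → NEW=0, ERR=1181530478075139570885/18446744073709551616
(6,6): OLD=24557675400682855784979/295147905179352825856 → NEW=0, ERR=24557675400682855784979/295147905179352825856
Output grid:
  Row 0: #...#.#  (4 black, running=4)
  Row 1: ##.###.  (2 black, running=6)
  Row 2: ..##...  (5 black, running=11)
  Row 3: .##.###  (2 black, running=13)
  Row 4: .#.#.#.  (4 black, running=17)
  Row 5: #.###.#  (2 black, running=19)
  Row 6: ##.#...  (4 black, running=23)

Answer: 23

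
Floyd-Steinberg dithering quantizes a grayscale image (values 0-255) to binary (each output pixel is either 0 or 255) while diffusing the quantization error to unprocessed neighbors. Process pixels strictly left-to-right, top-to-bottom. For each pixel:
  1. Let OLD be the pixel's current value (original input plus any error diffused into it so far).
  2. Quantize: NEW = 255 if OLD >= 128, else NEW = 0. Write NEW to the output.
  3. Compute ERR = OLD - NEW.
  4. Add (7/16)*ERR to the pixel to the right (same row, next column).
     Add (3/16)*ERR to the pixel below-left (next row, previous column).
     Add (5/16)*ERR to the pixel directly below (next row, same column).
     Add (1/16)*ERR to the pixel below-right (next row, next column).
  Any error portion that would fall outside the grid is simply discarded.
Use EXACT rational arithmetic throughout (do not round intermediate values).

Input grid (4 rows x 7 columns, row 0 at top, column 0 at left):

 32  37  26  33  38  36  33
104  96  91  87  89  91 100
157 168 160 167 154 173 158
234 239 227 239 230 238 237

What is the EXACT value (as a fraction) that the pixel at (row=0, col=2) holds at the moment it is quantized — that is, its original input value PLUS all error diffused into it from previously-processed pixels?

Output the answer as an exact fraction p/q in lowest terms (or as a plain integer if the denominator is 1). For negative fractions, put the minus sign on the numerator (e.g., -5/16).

Answer: 773/16

Derivation:
(0,0): OLD=32 → NEW=0, ERR=32
(0,1): OLD=51 → NEW=0, ERR=51
(0,2): OLD=773/16 → NEW=0, ERR=773/16
Target (0,2): original=26, with diffused error = 773/16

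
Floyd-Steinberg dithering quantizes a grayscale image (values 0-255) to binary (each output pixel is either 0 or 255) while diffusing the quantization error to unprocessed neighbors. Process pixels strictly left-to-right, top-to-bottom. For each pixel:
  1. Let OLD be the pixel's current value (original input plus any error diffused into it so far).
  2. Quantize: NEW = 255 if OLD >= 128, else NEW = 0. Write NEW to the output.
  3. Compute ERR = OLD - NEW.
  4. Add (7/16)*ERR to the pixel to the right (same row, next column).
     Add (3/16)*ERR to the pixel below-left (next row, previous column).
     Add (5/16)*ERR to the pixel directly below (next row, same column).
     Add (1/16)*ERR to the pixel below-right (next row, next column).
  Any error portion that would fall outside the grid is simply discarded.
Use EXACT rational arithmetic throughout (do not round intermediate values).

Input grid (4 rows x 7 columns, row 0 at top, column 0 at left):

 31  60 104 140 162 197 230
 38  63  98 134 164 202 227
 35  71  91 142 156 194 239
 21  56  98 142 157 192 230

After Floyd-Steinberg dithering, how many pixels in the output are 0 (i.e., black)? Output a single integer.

(0,0): OLD=31 → NEW=0, ERR=31
(0,1): OLD=1177/16 → NEW=0, ERR=1177/16
(0,2): OLD=34863/256 → NEW=255, ERR=-30417/256
(0,3): OLD=360521/4096 → NEW=0, ERR=360521/4096
(0,4): OLD=13140479/65536 → NEW=255, ERR=-3571201/65536
(0,5): OLD=181571065/1048576 → NEW=255, ERR=-85815815/1048576
(0,6): OLD=3258048975/16777216 → NEW=255, ERR=-1020141105/16777216
(1,0): OLD=15739/256 → NEW=0, ERR=15739/256
(1,1): OLD=189533/2048 → NEW=0, ERR=189533/2048
(1,2): OLD=8025505/65536 → NEW=0, ERR=8025505/65536
(1,3): OLD=51757261/262144 → NEW=255, ERR=-15089459/262144
(1,4): OLD=1878108423/16777216 → NEW=0, ERR=1878108423/16777216
(1,5): OLD=28265402551/134217728 → NEW=255, ERR=-5960118089/134217728
(1,6): OLD=393967892953/2147483648 → NEW=255, ERR=-153640437287/2147483648
(2,0): OLD=2345039/32768 → NEW=0, ERR=2345039/32768
(2,1): OLD=165710421/1048576 → NEW=255, ERR=-101676459/1048576
(2,2): OLD=1372999231/16777216 → NEW=0, ERR=1372999231/16777216
(2,3): OLD=25294528519/134217728 → NEW=255, ERR=-8930992121/134217728
(2,4): OLD=161004341943/1073741824 → NEW=255, ERR=-112799823177/1073741824
(2,5): OLD=4389258838077/34359738368 → NEW=0, ERR=4389258838077/34359738368
(2,6): OLD=148299426172027/549755813888 → NEW=255, ERR=8111693630587/549755813888
(3,0): OLD=422498399/16777216 → NEW=0, ERR=422498399/16777216
(3,1): OLD=7587707635/134217728 → NEW=0, ERR=7587707635/134217728
(3,2): OLD=139339878537/1073741824 → NEW=255, ERR=-134464286583/1073741824
(3,3): OLD=222631053615/4294967296 → NEW=0, ERR=222631053615/4294967296
(3,4): OLD=91612472605791/549755813888 → NEW=255, ERR=-48575259935649/549755813888
(3,5): OLD=833272659592845/4398046511104 → NEW=255, ERR=-288229200738675/4398046511104
(3,6): OLD=15053499632189331/70368744177664 → NEW=255, ERR=-2890530133114989/70368744177664
Output grid:
  Row 0: ..#.###  (3 black, running=3)
  Row 1: ...#.##  (4 black, running=7)
  Row 2: .#.##.#  (3 black, running=10)
  Row 3: ..#.###  (3 black, running=13)

Answer: 13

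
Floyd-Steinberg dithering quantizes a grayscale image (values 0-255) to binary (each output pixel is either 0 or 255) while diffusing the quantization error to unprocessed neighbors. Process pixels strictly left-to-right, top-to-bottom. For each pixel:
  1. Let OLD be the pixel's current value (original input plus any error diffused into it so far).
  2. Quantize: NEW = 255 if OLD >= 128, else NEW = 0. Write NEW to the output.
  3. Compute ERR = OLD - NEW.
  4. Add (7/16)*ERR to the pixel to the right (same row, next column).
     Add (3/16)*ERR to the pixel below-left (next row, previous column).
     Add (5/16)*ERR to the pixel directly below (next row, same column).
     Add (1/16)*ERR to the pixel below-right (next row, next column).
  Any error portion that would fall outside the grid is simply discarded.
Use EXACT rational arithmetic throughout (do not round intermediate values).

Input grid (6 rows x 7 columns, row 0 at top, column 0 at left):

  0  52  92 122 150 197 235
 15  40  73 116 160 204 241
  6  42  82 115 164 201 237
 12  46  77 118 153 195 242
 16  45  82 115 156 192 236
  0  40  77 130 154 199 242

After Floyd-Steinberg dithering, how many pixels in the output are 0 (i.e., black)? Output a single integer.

(0,0): OLD=0 → NEW=0, ERR=0
(0,1): OLD=52 → NEW=0, ERR=52
(0,2): OLD=459/4 → NEW=0, ERR=459/4
(0,3): OLD=11021/64 → NEW=255, ERR=-5299/64
(0,4): OLD=116507/1024 → NEW=0, ERR=116507/1024
(0,5): OLD=4043197/16384 → NEW=255, ERR=-134723/16384
(0,6): OLD=60660779/262144 → NEW=255, ERR=-6185941/262144
(1,0): OLD=99/4 → NEW=0, ERR=99/4
(1,1): OLD=2835/32 → NEW=0, ERR=2835/32
(1,2): OLD=138593/1024 → NEW=255, ERR=-122527/1024
(1,3): OLD=135745/2048 → NEW=0, ERR=135745/2048
(1,4): OLD=57104607/262144 → NEW=255, ERR=-9742113/262144
(1,5): OLD=393966677/2097152 → NEW=255, ERR=-140807083/2097152
(1,6): OLD=6836286347/33554432 → NEW=255, ERR=-1720093813/33554432
(2,0): OLD=15537/512 → NEW=0, ERR=15537/512
(2,1): OLD=1017009/16384 → NEW=0, ERR=1017009/16384
(2,2): OLD=23522111/262144 → NEW=0, ERR=23522111/262144
(2,3): OLD=336641643/2097152 → NEW=255, ERR=-198132117/2097152
(2,4): OLD=860724785/8388608 → NEW=0, ERR=860724785/8388608
(2,5): OLD=114339508749/536870912 → NEW=255, ERR=-22562573811/536870912
(2,6): OLD=1704222363339/8589934592 → NEW=255, ERR=-486210957621/8589934592
(3,0): OLD=8682675/262144 → NEW=0, ERR=8682675/262144
(3,1): OLD=206799353/2097152 → NEW=0, ERR=206799353/2097152
(3,2): OLD=563493997/4194304 → NEW=255, ERR=-506053523/4194304
(3,3): OLD=8125182149/134217728 → NEW=0, ERR=8125182149/134217728
(3,4): OLD=1698787480563/8589934592 → NEW=255, ERR=-491645840397/8589934592
(3,5): OLD=10488409223179/68719476736 → NEW=255, ERR=-7035057344501/68719476736
(3,6): OLD=194499964757637/1099511627776 → NEW=255, ERR=-85875500325243/1099511627776
(4,0): OLD=1504575971/33554432 → NEW=0, ERR=1504575971/33554432
(4,1): OLD=40201268925/536870912 → NEW=0, ERR=40201268925/536870912
(4,2): OLD=812352084455/8589934592 → NEW=0, ERR=812352084455/8589934592
(4,3): OLD=10790333695925/68719476736 → NEW=255, ERR=-6733132871755/68719476736
(4,4): OLD=21945242860419/274877906944 → NEW=0, ERR=21945242860419/274877906944
(4,5): OLD=3108804764512979/17592186044416 → NEW=255, ERR=-1377202676813101/17592186044416
(4,6): OLD=48116661059811413/281474976710656 → NEW=255, ERR=-23659458001405867/281474976710656
(5,0): OLD=240969884455/8589934592 → NEW=0, ERR=240969884455/8589934592
(5,1): OLD=6611338273003/68719476736 → NEW=0, ERR=6611338273003/68719476736
(5,2): OLD=37095552608777/274877906944 → NEW=255, ERR=-32998313661943/274877906944
(5,3): OLD=74481547164659/1099511627776 → NEW=0, ERR=74481547164659/1099511627776
(5,4): OLD=52856267365608329/281474976710656 → NEW=255, ERR=-18919851695608951/281474976710656
(5,5): OLD=302547352258634711/2251799813685248 → NEW=255, ERR=-271661600231103529/2251799813685248
(5,6): OLD=5694677414283243945/36028797018963968 → NEW=255, ERR=-3492665825552567895/36028797018963968
Output grid:
  Row 0: ...#.##  (4 black, running=4)
  Row 1: ..#.###  (3 black, running=7)
  Row 2: ...#.##  (4 black, running=11)
  Row 3: ..#.###  (3 black, running=14)
  Row 4: ...#.##  (4 black, running=18)
  Row 5: ..#.###  (3 black, running=21)

Answer: 21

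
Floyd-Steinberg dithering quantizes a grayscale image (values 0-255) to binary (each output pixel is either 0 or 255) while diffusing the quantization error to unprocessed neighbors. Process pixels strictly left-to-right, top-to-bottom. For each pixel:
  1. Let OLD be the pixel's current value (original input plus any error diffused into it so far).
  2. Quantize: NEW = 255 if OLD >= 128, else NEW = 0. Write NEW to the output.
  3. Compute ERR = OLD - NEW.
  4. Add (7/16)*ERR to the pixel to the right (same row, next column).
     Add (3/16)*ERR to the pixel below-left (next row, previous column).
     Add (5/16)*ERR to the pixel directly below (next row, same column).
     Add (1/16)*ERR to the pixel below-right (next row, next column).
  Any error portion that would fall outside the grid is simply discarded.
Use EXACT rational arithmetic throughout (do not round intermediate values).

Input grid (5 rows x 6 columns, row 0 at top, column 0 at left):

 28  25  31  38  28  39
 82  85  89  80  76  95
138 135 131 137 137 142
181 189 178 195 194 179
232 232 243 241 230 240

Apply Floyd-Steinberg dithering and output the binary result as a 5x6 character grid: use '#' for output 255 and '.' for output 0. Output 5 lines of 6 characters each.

Answer: ......
.#.#.#
#.#.#.
##.###
######

Derivation:
(0,0): OLD=28 → NEW=0, ERR=28
(0,1): OLD=149/4 → NEW=0, ERR=149/4
(0,2): OLD=3027/64 → NEW=0, ERR=3027/64
(0,3): OLD=60101/1024 → NEW=0, ERR=60101/1024
(0,4): OLD=879459/16384 → NEW=0, ERR=879459/16384
(0,5): OLD=16379829/262144 → NEW=0, ERR=16379829/262144
(1,0): OLD=6255/64 → NEW=0, ERR=6255/64
(1,1): OLD=76809/512 → NEW=255, ERR=-53751/512
(1,2): OLD=1166269/16384 → NEW=0, ERR=1166269/16384
(1,3): OLD=9339193/65536 → NEW=255, ERR=-7372487/65536
(1,4): OLD=247219531/4194304 → NEW=0, ERR=247219531/4194304
(1,5): OLD=9641406621/67108864 → NEW=255, ERR=-7471353699/67108864
(2,0): OLD=1219443/8192 → NEW=255, ERR=-869517/8192
(2,1): OLD=19716129/262144 → NEW=0, ERR=19716129/262144
(2,2): OLD=664777891/4194304 → NEW=255, ERR=-404769629/4194304
(2,3): OLD=2520777291/33554432 → NEW=0, ERR=2520777291/33554432
(2,4): OLD=172207586657/1073741824 → NEW=255, ERR=-101596578463/1073741824
(2,5): OLD=1193945278903/17179869184 → NEW=0, ERR=1193945278903/17179869184
(3,0): OLD=679194691/4194304 → NEW=255, ERR=-390352829/4194304
(3,1): OLD=4934447111/33554432 → NEW=255, ERR=-3621933049/33554432
(3,2): OLD=32052351109/268435456 → NEW=0, ERR=32052351109/268435456
(3,3): OLD=4242453928079/17179869184 → NEW=255, ERR=-138412713841/17179869184
(3,4): OLD=24551086241455/137438953472 → NEW=255, ERR=-10495846893905/137438953472
(3,5): OLD=354907683599329/2199023255552 → NEW=255, ERR=-205843246566431/2199023255552
(4,0): OLD=98074139277/536870912 → NEW=255, ERR=-38827943283/536870912
(4,1): OLD=1573663522985/8589934592 → NEW=255, ERR=-616769797975/8589934592
(4,2): OLD=66147638708011/274877906944 → NEW=255, ERR=-3946227562709/274877906944
(4,3): OLD=991079125302007/4398046511104 → NEW=255, ERR=-130422735029513/4398046511104
(4,4): OLD=12322023378489447/70368744177664 → NEW=255, ERR=-5622006386814873/70368744177664
(4,5): OLD=192553139874217329/1125899906842624 → NEW=255, ERR=-94551336370651791/1125899906842624
Row 0: ......
Row 1: .#.#.#
Row 2: #.#.#.
Row 3: ##.###
Row 4: ######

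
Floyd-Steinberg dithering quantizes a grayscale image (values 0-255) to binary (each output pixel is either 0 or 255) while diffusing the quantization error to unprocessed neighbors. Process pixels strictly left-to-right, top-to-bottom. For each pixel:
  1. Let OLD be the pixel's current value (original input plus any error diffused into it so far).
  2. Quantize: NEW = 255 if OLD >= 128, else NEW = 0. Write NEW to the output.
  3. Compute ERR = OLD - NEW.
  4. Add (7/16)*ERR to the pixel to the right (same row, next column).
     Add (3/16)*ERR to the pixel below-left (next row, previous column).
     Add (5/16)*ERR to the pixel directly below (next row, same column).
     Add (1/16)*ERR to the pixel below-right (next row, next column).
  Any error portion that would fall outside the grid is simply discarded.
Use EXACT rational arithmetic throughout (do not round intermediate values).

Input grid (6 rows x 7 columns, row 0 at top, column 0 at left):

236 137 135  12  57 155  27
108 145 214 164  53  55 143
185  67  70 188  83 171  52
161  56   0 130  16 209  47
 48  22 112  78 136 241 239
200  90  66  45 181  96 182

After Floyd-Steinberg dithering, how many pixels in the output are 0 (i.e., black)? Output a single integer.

Answer: 23

Derivation:
(0,0): OLD=236 → NEW=255, ERR=-19
(0,1): OLD=2059/16 → NEW=255, ERR=-2021/16
(0,2): OLD=20413/256 → NEW=0, ERR=20413/256
(0,3): OLD=192043/4096 → NEW=0, ERR=192043/4096
(0,4): OLD=5079853/65536 → NEW=0, ERR=5079853/65536
(0,5): OLD=198088251/1048576 → NEW=255, ERR=-69298629/1048576
(0,6): OLD=-32105571/16777216 → NEW=0, ERR=-32105571/16777216
(1,0): OLD=20065/256 → NEW=0, ERR=20065/256
(1,1): OLD=314535/2048 → NEW=255, ERR=-207705/2048
(1,2): OLD=12808627/65536 → NEW=255, ERR=-3903053/65536
(1,3): OLD=45118455/262144 → NEW=255, ERR=-21728265/262144
(1,4): OLD=528456389/16777216 → NEW=0, ERR=528456389/16777216
(1,5): OLD=7061690069/134217728 → NEW=0, ERR=7061690069/134217728
(1,6): OLD=346367544795/2147483648 → NEW=255, ERR=-201240785445/2147483648
(2,0): OLD=6241565/32768 → NEW=255, ERR=-2114275/32768
(2,1): OLD=849423/1048576 → NEW=0, ERR=849423/1048576
(2,2): OLD=501022701/16777216 → NEW=0, ERR=501022701/16777216
(2,3): OLD=23803083717/134217728 → NEW=255, ERR=-10422436923/134217728
(2,4): OLD=68241269205/1073741824 → NEW=0, ERR=68241269205/1073741824
(2,5): OLD=6859748296775/34359738368 → NEW=255, ERR=-1901984987065/34359738368
(2,6): OLD=981937234785/549755813888 → NEW=0, ERR=981937234785/549755813888
(3,0): OLD=2365396045/16777216 → NEW=255, ERR=-1912794035/16777216
(3,1): OLD=1065670217/134217728 → NEW=0, ERR=1065670217/134217728
(3,2): OLD=-1828992533/1073741824 → NEW=0, ERR=-1828992533/1073741824
(3,3): OLD=510117957437/4294967296 → NEW=0, ERR=510117957437/4294967296
(3,4): OLD=39907202897997/549755813888 → NEW=0, ERR=39907202897997/549755813888
(3,5): OLD=1001730202249783/4398046511104 → NEW=255, ERR=-119771658081737/4398046511104
(3,6): OLD=2264752780825129/70368744177664 → NEW=0, ERR=2264752780825129/70368744177664
(4,0): OLD=29764464355/2147483648 → NEW=0, ERR=29764464355/2147483648
(4,1): OLD=793707520263/34359738368 → NEW=0, ERR=793707520263/34359738368
(4,2): OLD=79351607546057/549755813888 → NEW=255, ERR=-60836124995383/549755813888
(4,3): OLD=352751519020659/4398046511104 → NEW=0, ERR=352751519020659/4398046511104
(4,4): OLD=6899371885698537/35184372088832 → NEW=255, ERR=-2072642996953623/35184372088832
(4,5): OLD=244645523258601705/1125899906842624 → NEW=255, ERR=-42458952986267415/1125899906842624
(4,6): OLD=4158747250859407919/18014398509481984 → NEW=255, ERR=-434924369058498001/18014398509481984
(5,0): OLD=114713442486789/549755813888 → NEW=255, ERR=-25474290054651/549755813888
(5,1): OLD=250968135562967/4398046511104 → NEW=0, ERR=250968135562967/4398046511104
(5,2): OLD=2563759092253457/35184372088832 → NEW=0, ERR=2563759092253457/35184372088832
(5,3): OLD=23638840659997109/281474976710656 → NEW=0, ERR=23638840659997109/281474976710656
(5,4): OLD=3553798319094064935/18014398509481984 → NEW=255, ERR=-1039873300823840985/18014398509481984
(5,5): OLD=7314160222140149175/144115188075855872 → NEW=0, ERR=7314160222140149175/144115188075855872
(5,6): OLD=448030828487291194329/2305843009213693952 → NEW=255, ERR=-139959138862200763431/2305843009213693952
Output grid:
  Row 0: ##...#.  (4 black, running=4)
  Row 1: .###..#  (3 black, running=7)
  Row 2: #..#.#.  (4 black, running=11)
  Row 3: #....#.  (5 black, running=16)
  Row 4: ..#.###  (3 black, running=19)
  Row 5: #...#.#  (4 black, running=23)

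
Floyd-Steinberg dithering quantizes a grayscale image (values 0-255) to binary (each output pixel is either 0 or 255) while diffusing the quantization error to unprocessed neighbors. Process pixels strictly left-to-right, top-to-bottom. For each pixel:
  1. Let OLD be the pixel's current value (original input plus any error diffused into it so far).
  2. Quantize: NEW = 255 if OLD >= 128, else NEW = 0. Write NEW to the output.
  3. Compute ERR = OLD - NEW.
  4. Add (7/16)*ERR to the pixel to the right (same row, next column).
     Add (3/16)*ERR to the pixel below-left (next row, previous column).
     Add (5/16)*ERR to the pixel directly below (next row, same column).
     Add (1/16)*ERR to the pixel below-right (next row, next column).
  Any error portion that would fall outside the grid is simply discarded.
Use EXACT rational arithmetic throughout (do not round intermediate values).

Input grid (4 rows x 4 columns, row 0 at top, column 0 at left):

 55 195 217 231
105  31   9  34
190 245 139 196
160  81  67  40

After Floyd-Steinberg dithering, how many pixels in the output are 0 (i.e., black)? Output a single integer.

Answer: 8

Derivation:
(0,0): OLD=55 → NEW=0, ERR=55
(0,1): OLD=3505/16 → NEW=255, ERR=-575/16
(0,2): OLD=51527/256 → NEW=255, ERR=-13753/256
(0,3): OLD=849905/4096 → NEW=255, ERR=-194575/4096
(1,0): OLD=29555/256 → NEW=0, ERR=29555/256
(1,1): OLD=130341/2048 → NEW=0, ERR=130341/2048
(1,2): OLD=583433/65536 → NEW=0, ERR=583433/65536
(1,3): OLD=20648847/1048576 → NEW=0, ERR=20648847/1048576
(2,0): OLD=7799143/32768 → NEW=255, ERR=-556697/32768
(2,1): OLD=279278301/1048576 → NEW=255, ERR=11891421/1048576
(2,2): OLD=323828593/2097152 → NEW=255, ERR=-210945167/2097152
(2,3): OLD=5325210829/33554432 → NEW=255, ERR=-3231169331/33554432
(3,0): OLD=2630957303/16777216 → NEW=255, ERR=-1647232777/16777216
(3,1): OLD=5816243305/268435456 → NEW=0, ERR=5816243305/268435456
(3,2): OLD=118967744919/4294967296 → NEW=0, ERR=118967744919/4294967296
(3,3): OLD=1081589210017/68719476736 → NEW=0, ERR=1081589210017/68719476736
Output grid:
  Row 0: .###  (1 black, running=1)
  Row 1: ....  (4 black, running=5)
  Row 2: ####  (0 black, running=5)
  Row 3: #...  (3 black, running=8)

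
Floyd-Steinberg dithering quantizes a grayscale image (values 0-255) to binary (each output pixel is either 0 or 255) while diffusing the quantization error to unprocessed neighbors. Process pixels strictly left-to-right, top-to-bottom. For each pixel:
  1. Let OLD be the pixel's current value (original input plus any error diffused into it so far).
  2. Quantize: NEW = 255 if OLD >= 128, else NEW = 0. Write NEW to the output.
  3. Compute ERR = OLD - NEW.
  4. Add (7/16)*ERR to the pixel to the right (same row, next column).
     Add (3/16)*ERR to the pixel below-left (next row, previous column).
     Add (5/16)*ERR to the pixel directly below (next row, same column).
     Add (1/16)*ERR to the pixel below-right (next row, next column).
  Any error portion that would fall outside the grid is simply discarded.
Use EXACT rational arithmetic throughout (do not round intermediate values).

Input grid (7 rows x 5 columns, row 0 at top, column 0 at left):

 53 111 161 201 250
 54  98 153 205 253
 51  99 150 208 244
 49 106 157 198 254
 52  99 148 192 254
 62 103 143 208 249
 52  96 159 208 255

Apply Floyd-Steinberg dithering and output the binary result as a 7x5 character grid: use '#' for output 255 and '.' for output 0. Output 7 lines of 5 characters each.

Answer: .#.##
..###
.#.##
..###
.#.##
.#.##
..###

Derivation:
(0,0): OLD=53 → NEW=0, ERR=53
(0,1): OLD=2147/16 → NEW=255, ERR=-1933/16
(0,2): OLD=27685/256 → NEW=0, ERR=27685/256
(0,3): OLD=1017091/4096 → NEW=255, ERR=-27389/4096
(0,4): OLD=16192277/65536 → NEW=255, ERR=-519403/65536
(1,0): OLD=12265/256 → NEW=0, ERR=12265/256
(1,1): OLD=214623/2048 → NEW=0, ERR=214623/2048
(1,2): OLD=14669515/65536 → NEW=255, ERR=-2042165/65536
(1,3): OLD=51000239/262144 → NEW=255, ERR=-15846481/262144
(1,4): OLD=938092589/4194304 → NEW=255, ERR=-131454931/4194304
(2,0): OLD=2805637/32768 → NEW=0, ERR=2805637/32768
(2,1): OLD=174440967/1048576 → NEW=255, ERR=-92945913/1048576
(2,2): OLD=1622317013/16777216 → NEW=0, ERR=1622317013/16777216
(2,3): OLD=60019666607/268435456 → NEW=255, ERR=-8431374673/268435456
(2,4): OLD=930660023049/4294967296 → NEW=255, ERR=-164556637431/4294967296
(3,0): OLD=992147765/16777216 → NEW=0, ERR=992147765/16777216
(3,1): OLD=17133478417/134217728 → NEW=0, ERR=17133478417/134217728
(3,2): OLD=994875646603/4294967296 → NEW=255, ERR=-100341013877/4294967296
(3,3): OLD=1518900320723/8589934592 → NEW=255, ERR=-671533000237/8589934592
(3,4): OLD=28293392816383/137438953472 → NEW=255, ERR=-6753540318977/137438953472
(4,0): OLD=202755495547/2147483648 → NEW=0, ERR=202755495547/2147483648
(4,1): OLD=12336128467451/68719476736 → NEW=255, ERR=-5187338100229/68719476736
(4,2): OLD=111044622042901/1099511627776 → NEW=0, ERR=111044622042901/1099511627776
(4,3): OLD=3537458687468539/17592186044416 → NEW=255, ERR=-948548753857541/17592186044416
(4,4): OLD=59157237418873181/281474976710656 → NEW=255, ERR=-12618881642344099/281474976710656
(5,0): OLD=85048585908945/1099511627776 → NEW=0, ERR=85048585908945/1099511627776
(5,1): OLD=1214646447883955/8796093022208 → NEW=255, ERR=-1028357272779085/8796093022208
(5,2): OLD=30563884798917451/281474976710656 → NEW=0, ERR=30563884798917451/281474976710656
(5,3): OLD=266345698523208101/1125899906842624 → NEW=255, ERR=-20758777721661019/1125899906842624
(5,4): OLD=4027189031715622279/18014398509481984 → NEW=255, ERR=-566482588202283641/18014398509481984
(6,0): OLD=7635221012497601/140737488355328 → NEW=0, ERR=7635221012497601/140737488355328
(6,1): OLD=488165587147322703/4503599627370496 → NEW=0, ERR=488165587147322703/4503599627370496
(6,2): OLD=16543803089652373077/72057594037927936 → NEW=255, ERR=-1830883390019250603/72057594037927936
(6,3): OLD=221375243807253354471/1152921504606846976 → NEW=255, ERR=-72619739867492624409/1152921504606846976
(6,4): OLD=3993050143111775642641/18446744073709551616 → NEW=255, ERR=-710869595684160019439/18446744073709551616
Row 0: .#.##
Row 1: ..###
Row 2: .#.##
Row 3: ..###
Row 4: .#.##
Row 5: .#.##
Row 6: ..###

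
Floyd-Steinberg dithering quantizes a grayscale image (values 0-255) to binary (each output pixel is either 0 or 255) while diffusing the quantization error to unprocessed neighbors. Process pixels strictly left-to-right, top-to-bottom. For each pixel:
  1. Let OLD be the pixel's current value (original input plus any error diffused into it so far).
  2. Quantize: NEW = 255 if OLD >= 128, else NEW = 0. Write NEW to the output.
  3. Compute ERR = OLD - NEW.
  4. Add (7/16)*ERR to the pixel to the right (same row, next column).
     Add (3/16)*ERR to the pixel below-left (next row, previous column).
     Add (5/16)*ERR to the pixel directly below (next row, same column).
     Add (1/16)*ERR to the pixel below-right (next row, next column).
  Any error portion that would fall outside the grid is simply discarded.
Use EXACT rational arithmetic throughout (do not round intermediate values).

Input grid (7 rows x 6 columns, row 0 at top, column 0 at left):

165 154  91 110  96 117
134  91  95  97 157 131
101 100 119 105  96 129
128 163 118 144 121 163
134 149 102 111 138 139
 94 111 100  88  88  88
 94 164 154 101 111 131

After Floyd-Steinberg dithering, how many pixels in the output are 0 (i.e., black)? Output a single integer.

(0,0): OLD=165 → NEW=255, ERR=-90
(0,1): OLD=917/8 → NEW=0, ERR=917/8
(0,2): OLD=18067/128 → NEW=255, ERR=-14573/128
(0,3): OLD=123269/2048 → NEW=0, ERR=123269/2048
(0,4): OLD=4008611/32768 → NEW=0, ERR=4008611/32768
(0,5): OLD=89401973/524288 → NEW=255, ERR=-44291467/524288
(1,0): OLD=16303/128 → NEW=0, ERR=16303/128
(1,1): OLD=159305/1024 → NEW=255, ERR=-101815/1024
(1,2): OLD=1126269/32768 → NEW=0, ERR=1126269/32768
(1,3): OLD=19224121/131072 → NEW=255, ERR=-14199239/131072
(1,4): OLD=1138804107/8388608 → NEW=255, ERR=-1000290933/8388608
(1,5): OLD=8063372893/134217728 → NEW=0, ERR=8063372893/134217728
(2,0): OLD=2001459/16384 → NEW=0, ERR=2001459/16384
(2,1): OLD=71711201/524288 → NEW=255, ERR=-61982239/524288
(2,2): OLD=431950051/8388608 → NEW=0, ERR=431950051/8388608
(2,3): OLD=4930103691/67108864 → NEW=0, ERR=4930103691/67108864
(2,4): OLD=204806705185/2147483648 → NEW=0, ERR=204806705185/2147483648
(2,5): OLD=6255048538359/34359738368 → NEW=255, ERR=-2506684745481/34359738368
(3,0): OLD=1208028547/8388608 → NEW=255, ERR=-931066493/8388608
(3,1): OLD=6361021127/67108864 → NEW=0, ERR=6361021127/67108864
(3,2): OLD=97681634821/536870912 → NEW=255, ERR=-39220447739/536870912
(3,3): OLD=5363445707471/34359738368 → NEW=255, ERR=-3398287576369/34359738368
(3,4): OLD=27060567857007/274877906944 → NEW=0, ERR=27060567857007/274877906944
(3,5): OLD=832253424753441/4398046511104 → NEW=255, ERR=-289248435578079/4398046511104
(4,0): OLD=125721808077/1073741824 → NEW=0, ERR=125721808077/1073741824
(4,1): OLD=3594235657577/17179869184 → NEW=255, ERR=-786630984343/17179869184
(4,2): OLD=25573696047211/549755813888 → NEW=0, ERR=25573696047211/549755813888
(4,3): OLD=1005720860343351/8796093022208 → NEW=0, ERR=1005720860343351/8796093022208
(4,4): OLD=28186058039540903/140737488355328 → NEW=255, ERR=-7702001491067737/140737488355328
(4,5): OLD=226661424715070257/2251799813685248 → NEW=0, ERR=226661424715070257/2251799813685248
(5,0): OLD=33536374945867/274877906944 → NEW=0, ERR=33536374945867/274877906944
(5,1): OLD=1461105271089403/8796093022208 → NEW=255, ERR=-781898449573637/8796093022208
(5,2): OLD=6630381444670329/70368744177664 → NEW=0, ERR=6630381444670329/70368744177664
(5,3): OLD=354882254372037315/2251799813685248 → NEW=255, ERR=-219326698117700925/2251799813685248
(5,4): OLD=244566993244076547/4503599627370496 → NEW=0, ERR=244566993244076547/4503599627370496
(5,5): OLD=10073187427482729183/72057594037927936 → NEW=255, ERR=-8301499052188894497/72057594037927936
(6,0): OLD=16249448548018641/140737488355328 → NEW=0, ERR=16249448548018641/140737488355328
(6,1): OLD=477442345954926077/2251799813685248 → NEW=255, ERR=-96766606534812163/2251799813685248
(6,2): OLD=1268445857220016181/9007199254740992 → NEW=255, ERR=-1028389952738936779/9007199254740992
(6,3): OLD=5286461148517128513/144115188075855872 → NEW=0, ERR=5286461148517128513/144115188075855872
(6,4): OLD=268238617988725949601/2305843009213693952 → NEW=0, ERR=268238617988725949601/2305843009213693952
(6,5): OLD=5507695725423728243143/36893488147419103232 → NEW=255, ERR=-3900143752168143081017/36893488147419103232
Output grid:
  Row 0: #.#..#  (3 black, running=3)
  Row 1: .#.##.  (3 black, running=6)
  Row 2: .#...#  (4 black, running=10)
  Row 3: #.##.#  (2 black, running=12)
  Row 4: .#..#.  (4 black, running=16)
  Row 5: .#.#.#  (3 black, running=19)
  Row 6: .##..#  (3 black, running=22)

Answer: 22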